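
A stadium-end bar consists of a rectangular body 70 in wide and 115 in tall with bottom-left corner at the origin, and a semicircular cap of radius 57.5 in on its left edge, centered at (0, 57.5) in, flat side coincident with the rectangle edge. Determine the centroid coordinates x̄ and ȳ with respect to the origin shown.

Part | A | x̄ᵢ | ȳᵢ | A·x̄ᵢ | A·ȳᵢ
rectangular body | 8050.00 | 35.00 | 57.50 | 281750.00 | 462875.00
semicircular end | 5193.45 | -24.40 | 57.50 | -126739.58 | 298623.11
Σ | 13243.45 |  |  | 155010.42 | 761498.11
x̄ = 155010.42 / 13243.45 = 11.70 in
ȳ = 761498.11 / 13243.45 = 57.50 in

x̄ = 11.70 in, ȳ = 57.50 in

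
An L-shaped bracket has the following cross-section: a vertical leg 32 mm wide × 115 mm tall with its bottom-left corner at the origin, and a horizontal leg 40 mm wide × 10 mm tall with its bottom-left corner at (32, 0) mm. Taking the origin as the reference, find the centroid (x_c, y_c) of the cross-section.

vertical leg: A = 32 × 115 = 3680.00, centroid at (16.00, 57.50).
horizontal leg: A = 40 × 10 = 400.00, centroid at (52.00, 5.00).
ΣA = 4080.00 mm², ΣAx_c = 79680.00 mm³, ΣAy_c = 213600.00 mm³.
x_c = 79680.00/4080.00 = 19.53 mm; y_c = 213600.00/4080.00 = 52.35 mm.

x_c = 19.53 mm, y_c = 52.35 mm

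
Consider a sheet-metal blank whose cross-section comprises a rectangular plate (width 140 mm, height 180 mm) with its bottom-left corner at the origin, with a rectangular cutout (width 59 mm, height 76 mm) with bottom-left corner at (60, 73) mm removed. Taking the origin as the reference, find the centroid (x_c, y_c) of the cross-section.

plate: A = 140 × 180 = 25200.00, centroid at (70.00, 90.00).
hole: A = −(59 × 76) = -4484.00, centroid at (89.50, 111.00).
ΣA = 20716.00 mm²
ΣAx_c = (25200.00)(70.00) + (-4484.00)(89.50) = 1362682.00 mm³
ΣAy_c = (25200.00)(90.00) + (-4484.00)(111.00) = 1770276.00 mm³
x_c = 1362682.00 / 20716.00 = 65.78 mm
y_c = 1770276.00 / 20716.00 = 85.45 mm

x_c = 65.78 mm, y_c = 85.45 mm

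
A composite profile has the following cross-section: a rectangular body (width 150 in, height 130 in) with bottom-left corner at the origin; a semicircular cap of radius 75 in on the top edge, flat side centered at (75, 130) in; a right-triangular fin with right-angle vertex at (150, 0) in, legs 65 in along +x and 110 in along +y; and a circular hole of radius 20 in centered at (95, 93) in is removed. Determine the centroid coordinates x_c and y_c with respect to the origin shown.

rectangular body: A = 150 × 130 = 19500.00, centroid at (75.00, 65.00).
semicircular top: A = ½π·75² = 8835.73, centroid at (75.00, 161.83).
triangular fin: A = ½·65·110 = 3575.00, centroid at (171.67, 36.67).
hole: A = −π·20² = -1256.64, centroid at (95.00, 93.00).
ΣA = 30654.09 in²
ΣAx_c = (19500.00)(75.00) + (8835.73)(75.00) + (3575.00)(171.67) + (-1256.64)(95.00) = 2619507.51 in³
ΣAy_c = (19500.00)(65.00) + (8835.73)(161.83) + (3575.00)(36.67) + (-1256.64)(93.00) = 2711610.90 in³
x_c = 2619507.51 / 30654.09 = 85.45 in
y_c = 2711610.90 / 30654.09 = 88.46 in

x_c = 85.45 in, y_c = 88.46 in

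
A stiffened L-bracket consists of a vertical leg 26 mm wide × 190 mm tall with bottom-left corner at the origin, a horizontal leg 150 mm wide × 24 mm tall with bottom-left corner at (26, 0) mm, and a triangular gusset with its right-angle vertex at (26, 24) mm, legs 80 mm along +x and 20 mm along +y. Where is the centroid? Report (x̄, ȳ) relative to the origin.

vertical leg: A = 26 × 190 = 4940.00, centroid at (13.00, 95.00).
horizontal leg: A = 150 × 24 = 3600.00, centroid at (101.00, 12.00).
gusset: A = ½·80·20 = 800.00, centroid at (52.67, 30.67).
ΣA = 9340.00 mm²
ΣAx̄ = (4940.00)(13.00) + (3600.00)(101.00) + (800.00)(52.67) = 469953.33 mm³
ΣAȳ = (4940.00)(95.00) + (3600.00)(12.00) + (800.00)(30.67) = 537033.33 mm³
x̄ = 469953.33 / 9340.00 = 50.32 mm
ȳ = 537033.33 / 9340.00 = 57.50 mm

x̄ = 50.32 mm, ȳ = 57.50 mm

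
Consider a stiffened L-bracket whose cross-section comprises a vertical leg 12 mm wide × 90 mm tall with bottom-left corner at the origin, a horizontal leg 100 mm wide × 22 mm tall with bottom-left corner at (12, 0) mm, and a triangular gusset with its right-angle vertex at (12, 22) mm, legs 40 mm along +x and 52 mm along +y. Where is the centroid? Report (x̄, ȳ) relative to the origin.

x̄ = 39.17 mm, ȳ = 26.32 mm

Part | A | x̄ᵢ | ȳᵢ | A·x̄ᵢ | A·ȳᵢ
vertical leg | 1080.00 | 6.00 | 45.00 | 6480.00 | 48600.00
horizontal leg | 2200.00 | 62.00 | 11.00 | 136400.00 | 24200.00
gusset | 1040.00 | 25.33 | 39.33 | 26346.67 | 40906.67
Σ | 4320.00 |  |  | 169226.67 | 113706.67
x̄ = 169226.67 / 4320.00 = 39.17 mm
ȳ = 113706.67 / 4320.00 = 26.32 mm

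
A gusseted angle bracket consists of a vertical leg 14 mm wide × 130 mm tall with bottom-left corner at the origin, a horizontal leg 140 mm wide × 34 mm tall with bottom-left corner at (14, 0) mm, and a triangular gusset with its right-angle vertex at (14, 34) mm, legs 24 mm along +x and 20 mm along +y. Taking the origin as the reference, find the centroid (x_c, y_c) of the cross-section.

x_c = 61.27 mm, y_c = 30.64 mm

vertical leg: A = 14 × 130 = 1820.00, centroid at (7.00, 65.00).
horizontal leg: A = 140 × 34 = 4760.00, centroid at (84.00, 17.00).
gusset: A = ½·24·20 = 240.00, centroid at (22.00, 40.67).
ΣA = 6820.00 mm², ΣAx_c = 417860.00 mm³, ΣAy_c = 208980.00 mm³.
x_c = 417860.00/6820.00 = 61.27 mm; y_c = 208980.00/6820.00 = 30.64 mm.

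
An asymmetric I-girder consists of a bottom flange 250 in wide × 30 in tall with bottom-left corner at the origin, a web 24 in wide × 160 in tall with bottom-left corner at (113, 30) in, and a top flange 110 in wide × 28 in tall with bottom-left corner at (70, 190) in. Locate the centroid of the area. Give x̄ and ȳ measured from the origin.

x̄ = 125.00 in, ȳ = 80.67 in

bottom flange: A = 250 × 30 = 7500.00, centroid at (125.00, 15.00).
web: A = 24 × 160 = 3840.00, centroid at (125.00, 110.00).
top flange: A = 110 × 28 = 3080.00, centroid at (125.00, 204.00).
ΣA = 14420.00 in², ΣAx̄ = 1802500.00 in³, ΣAȳ = 1163220.00 in³.
x̄ = 1802500.00/14420.00 = 125.00 in; ȳ = 1163220.00/14420.00 = 80.67 in.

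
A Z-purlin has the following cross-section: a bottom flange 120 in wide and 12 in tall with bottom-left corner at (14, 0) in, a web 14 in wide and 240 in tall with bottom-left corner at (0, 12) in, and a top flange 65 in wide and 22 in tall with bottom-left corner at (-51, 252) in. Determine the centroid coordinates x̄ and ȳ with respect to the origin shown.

x̄ = 16.63 in, ȳ = 132.95 in

Part | A | x̄ᵢ | ȳᵢ | A·x̄ᵢ | A·ȳᵢ
bottom flange | 1440.00 | 74.00 | 6.00 | 106560.00 | 8640.00
web | 3360.00 | 7.00 | 132.00 | 23520.00 | 443520.00
top flange | 1430.00 | -18.50 | 263.00 | -26455.00 | 376090.00
Σ | 6230.00 |  |  | 103625.00 | 828250.00
x̄ = 103625.00 / 6230.00 = 16.63 in
ȳ = 828250.00 / 6230.00 = 132.95 in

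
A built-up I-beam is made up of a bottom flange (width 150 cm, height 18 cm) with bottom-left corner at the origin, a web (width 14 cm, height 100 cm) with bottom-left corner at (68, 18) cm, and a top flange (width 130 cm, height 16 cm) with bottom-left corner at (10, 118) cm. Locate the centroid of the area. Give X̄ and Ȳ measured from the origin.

bottom flange: A = 150 × 18 = 2700.00, centroid at (75.00, 9.00).
web: A = 14 × 100 = 1400.00, centroid at (75.00, 68.00).
top flange: A = 130 × 16 = 2080.00, centroid at (75.00, 126.00).
ΣA = 6180.00 cm²
ΣAX̄ = (2700.00)(75.00) + (1400.00)(75.00) + (2080.00)(75.00) = 463500.00 cm³
ΣAȲ = (2700.00)(9.00) + (1400.00)(68.00) + (2080.00)(126.00) = 381580.00 cm³
X̄ = 463500.00 / 6180.00 = 75.00 cm
Ȳ = 381580.00 / 6180.00 = 61.74 cm

X̄ = 75.00 cm, Ȳ = 61.74 cm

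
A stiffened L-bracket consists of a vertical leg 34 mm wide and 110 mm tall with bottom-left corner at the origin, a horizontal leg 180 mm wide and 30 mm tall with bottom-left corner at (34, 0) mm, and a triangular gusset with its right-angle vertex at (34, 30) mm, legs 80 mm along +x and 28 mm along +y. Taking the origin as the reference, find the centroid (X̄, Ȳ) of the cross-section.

Part | A | x̄ᵢ | ȳᵢ | A·x̄ᵢ | A·ȳᵢ
vertical leg | 3740.00 | 17.00 | 55.00 | 63580.00 | 205700.00
horizontal leg | 5400.00 | 124.00 | 15.00 | 669600.00 | 81000.00
gusset | 1120.00 | 60.67 | 39.33 | 67946.67 | 44053.33
Σ | 10260.00 |  |  | 801126.67 | 330753.33
X̄ = 801126.67 / 10260.00 = 78.08 mm
Ȳ = 330753.33 / 10260.00 = 32.24 mm

X̄ = 78.08 mm, Ȳ = 32.24 mm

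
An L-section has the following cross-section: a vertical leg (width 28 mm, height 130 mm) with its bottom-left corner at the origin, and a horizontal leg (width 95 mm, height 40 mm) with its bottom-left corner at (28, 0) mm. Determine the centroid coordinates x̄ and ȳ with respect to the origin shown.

x̄ = 45.41 mm, ȳ = 42.02 mm

vertical leg: A = 28 × 130 = 3640.00, centroid at (14.00, 65.00).
horizontal leg: A = 95 × 40 = 3800.00, centroid at (75.50, 20.00).
ΣA = 7440.00 mm²
ΣAx̄ = (3640.00)(14.00) + (3800.00)(75.50) = 337860.00 mm³
ΣAȳ = (3640.00)(65.00) + (3800.00)(20.00) = 312600.00 mm³
x̄ = 337860.00 / 7440.00 = 45.41 mm
ȳ = 312600.00 / 7440.00 = 42.02 mm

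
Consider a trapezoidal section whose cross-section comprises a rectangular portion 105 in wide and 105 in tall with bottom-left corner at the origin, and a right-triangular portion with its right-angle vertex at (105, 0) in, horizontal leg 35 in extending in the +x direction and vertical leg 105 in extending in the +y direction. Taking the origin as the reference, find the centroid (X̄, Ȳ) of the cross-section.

Part | A | x̄ᵢ | ȳᵢ | A·x̄ᵢ | A·ȳᵢ
rectangular portion | 11025.00 | 52.50 | 52.50 | 578812.50 | 578812.50
triangular portion | 1837.50 | 116.67 | 35.00 | 214375.00 | 64312.50
Σ | 12862.50 |  |  | 793187.50 | 643125.00
X̄ = 793187.50 / 12862.50 = 61.67 in
Ȳ = 643125.00 / 12862.50 = 50.00 in

X̄ = 61.67 in, Ȳ = 50.00 in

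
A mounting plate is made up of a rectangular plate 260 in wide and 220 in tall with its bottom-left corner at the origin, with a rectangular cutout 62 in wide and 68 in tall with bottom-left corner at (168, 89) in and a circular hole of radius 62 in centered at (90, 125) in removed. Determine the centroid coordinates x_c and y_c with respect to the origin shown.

plate: A = 260 × 220 = 57200.00, centroid at (130.00, 110.00).
hole 1: A = −(62 × 68) = -4216.00, centroid at (199.00, 123.00).
hole 2: A = −π·62² = -12076.28, centroid at (90.00, 125.00).
ΣA = 40907.72 in²
ΣAx_c = (57200.00)(130.00) + (-4216.00)(199.00) + (-12076.28)(90.00) = 5510150.61 in³
ΣAy_c = (57200.00)(110.00) + (-4216.00)(123.00) + (-12076.28)(125.00) = 4263896.73 in³
x_c = 5510150.61 / 40907.72 = 134.70 in
y_c = 4263896.73 / 40907.72 = 104.23 in

x_c = 134.70 in, y_c = 104.23 in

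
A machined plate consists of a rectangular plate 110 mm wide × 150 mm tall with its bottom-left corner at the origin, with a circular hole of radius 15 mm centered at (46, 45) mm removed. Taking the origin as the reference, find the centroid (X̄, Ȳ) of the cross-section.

Part | A | x̄ᵢ | ȳᵢ | A·x̄ᵢ | A·ȳᵢ
plate | 16500.00 | 55.00 | 75.00 | 907500.00 | 1237500.00
hole | -706.86 | 46.00 | 45.00 | -32515.48 | -31808.63
Σ | 15793.14 |  |  | 874984.52 | 1205691.37
X̄ = 874984.52 / 15793.14 = 55.40 mm
Ȳ = 1205691.37 / 15793.14 = 76.34 mm

X̄ = 55.40 mm, Ȳ = 76.34 mm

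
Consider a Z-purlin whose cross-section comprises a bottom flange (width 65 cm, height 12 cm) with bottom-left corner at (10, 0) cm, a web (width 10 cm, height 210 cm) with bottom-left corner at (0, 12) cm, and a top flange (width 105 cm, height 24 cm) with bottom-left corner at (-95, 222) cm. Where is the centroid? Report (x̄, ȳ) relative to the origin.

x̄ = -11.75 cm, ȳ = 155.57 cm

bottom flange: A = 65 × 12 = 780.00, centroid at (42.50, 6.00).
web: A = 10 × 210 = 2100.00, centroid at (5.00, 117.00).
top flange: A = 105 × 24 = 2520.00, centroid at (-42.50, 234.00).
ΣA = 5400.00 cm², ΣAx̄ = -63450.00 cm³, ΣAȳ = 840060.00 cm³.
x̄ = -63450.00/5400.00 = -11.75 cm; ȳ = 840060.00/5400.00 = 155.57 cm.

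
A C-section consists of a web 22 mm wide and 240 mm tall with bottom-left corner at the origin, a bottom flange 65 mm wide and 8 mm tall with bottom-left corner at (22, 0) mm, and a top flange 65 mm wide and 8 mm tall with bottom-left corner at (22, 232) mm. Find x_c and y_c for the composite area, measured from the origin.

x_c = 18.16 mm, y_c = 120.00 mm

web: A = 22 × 240 = 5280.00, centroid at (11.00, 120.00).
bottom flange: A = 65 × 8 = 520.00, centroid at (54.50, 4.00).
top flange: A = 65 × 8 = 520.00, centroid at (54.50, 236.00).
ΣA = 6320.00 mm²
ΣAx_c = (5280.00)(11.00) + (520.00)(54.50) + (520.00)(54.50) = 114760.00 mm³
ΣAy_c = (5280.00)(120.00) + (520.00)(4.00) + (520.00)(236.00) = 758400.00 mm³
x_c = 114760.00 / 6320.00 = 18.16 mm
y_c = 758400.00 / 6320.00 = 120.00 mm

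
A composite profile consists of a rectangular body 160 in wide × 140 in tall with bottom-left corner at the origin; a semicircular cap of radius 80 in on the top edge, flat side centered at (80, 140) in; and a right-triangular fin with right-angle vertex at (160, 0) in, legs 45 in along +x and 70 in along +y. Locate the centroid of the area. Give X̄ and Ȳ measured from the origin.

X̄ = 84.40 in, Ȳ = 98.55 in

Part | A | x̄ᵢ | ȳᵢ | A·x̄ᵢ | A·ȳᵢ
rectangular body | 22400.00 | 80.00 | 70.00 | 1792000.00 | 1568000.00
semicircular top | 10053.10 | 80.00 | 173.95 | 804247.72 | 1748766.84
triangular fin | 1575.00 | 175.00 | 23.33 | 275625.00 | 36750.00
Σ | 34028.10 |  |  | 2871872.72 | 3353516.84
X̄ = 2871872.72 / 34028.10 = 84.40 in
Ȳ = 3353516.84 / 34028.10 = 98.55 in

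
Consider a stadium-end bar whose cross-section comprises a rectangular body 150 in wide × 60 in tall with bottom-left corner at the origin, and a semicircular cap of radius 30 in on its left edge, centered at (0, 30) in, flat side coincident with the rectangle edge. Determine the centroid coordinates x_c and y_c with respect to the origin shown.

x_c = 63.09 in, y_c = 30.00 in

rectangular body: A = 150 × 60 = 9000.00, centroid at (75.00, 30.00).
semicircular end: A = ½π·30² = 1413.72, centroid at (-12.73, 30.00).
ΣA = 10413.72 in², ΣAx_c = 657000.00 in³, ΣAy_c = 312411.50 in³.
x_c = 657000.00/10413.72 = 63.09 in; y_c = 312411.50/10413.72 = 30.00 in.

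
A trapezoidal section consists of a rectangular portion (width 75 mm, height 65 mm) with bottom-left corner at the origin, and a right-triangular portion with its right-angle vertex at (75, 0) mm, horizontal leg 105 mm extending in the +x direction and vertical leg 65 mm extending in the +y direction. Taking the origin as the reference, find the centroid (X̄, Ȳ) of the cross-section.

rectangular portion: A = 75 × 65 = 4875.00, centroid at (37.50, 32.50).
triangular portion: A = ½·105·65 = 3412.50, centroid at (110.00, 21.67).
ΣA = 8287.50 mm², ΣAX̄ = 558187.50 mm³, ΣAȲ = 232375.00 mm³.
X̄ = 558187.50/8287.50 = 67.35 mm; Ȳ = 232375.00/8287.50 = 28.04 mm.

X̄ = 67.35 mm, Ȳ = 28.04 mm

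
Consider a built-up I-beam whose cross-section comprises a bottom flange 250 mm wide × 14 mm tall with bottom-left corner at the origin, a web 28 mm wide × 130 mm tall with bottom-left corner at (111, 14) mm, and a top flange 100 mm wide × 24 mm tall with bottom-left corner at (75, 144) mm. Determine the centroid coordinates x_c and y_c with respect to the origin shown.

x_c = 125.00 mm, y_c = 71.96 mm

bottom flange: A = 250 × 14 = 3500.00, centroid at (125.00, 7.00).
web: A = 28 × 130 = 3640.00, centroid at (125.00, 79.00).
top flange: A = 100 × 24 = 2400.00, centroid at (125.00, 156.00).
ΣA = 9540.00 mm², ΣAx_c = 1192500.00 mm³, ΣAy_c = 686460.00 mm³.
x_c = 1192500.00/9540.00 = 125.00 mm; y_c = 686460.00/9540.00 = 71.96 mm.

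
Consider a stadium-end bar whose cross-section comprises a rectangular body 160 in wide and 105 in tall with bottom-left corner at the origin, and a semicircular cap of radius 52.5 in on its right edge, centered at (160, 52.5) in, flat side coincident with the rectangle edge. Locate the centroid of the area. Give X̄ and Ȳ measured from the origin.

Part | A | x̄ᵢ | ȳᵢ | A·x̄ᵢ | A·ȳᵢ
rectangular body | 16800.00 | 80.00 | 52.50 | 1344000.00 | 882000.00
semicircular end | 4329.51 | 182.28 | 52.50 | 789189.93 | 227299.14
Σ | 21129.51 |  |  | 2133189.93 | 1109299.14
X̄ = 2133189.93 / 21129.51 = 100.96 in
Ȳ = 1109299.14 / 21129.51 = 52.50 in

X̄ = 100.96 in, Ȳ = 52.50 in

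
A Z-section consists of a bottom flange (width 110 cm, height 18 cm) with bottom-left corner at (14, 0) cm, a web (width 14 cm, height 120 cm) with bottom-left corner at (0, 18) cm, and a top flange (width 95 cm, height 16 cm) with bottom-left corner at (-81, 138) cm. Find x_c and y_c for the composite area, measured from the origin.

x_c = 18.81 cm, y_c = 71.58 cm

bottom flange: A = 110 × 18 = 1980.00, centroid at (69.00, 9.00).
web: A = 14 × 120 = 1680.00, centroid at (7.00, 78.00).
top flange: A = 95 × 16 = 1520.00, centroid at (-33.50, 146.00).
ΣA = 5180.00 cm²
ΣAx_c = (1980.00)(69.00) + (1680.00)(7.00) + (1520.00)(-33.50) = 97460.00 cm³
ΣAy_c = (1980.00)(9.00) + (1680.00)(78.00) + (1520.00)(146.00) = 370780.00 cm³
x_c = 97460.00 / 5180.00 = 18.81 cm
y_c = 370780.00 / 5180.00 = 71.58 cm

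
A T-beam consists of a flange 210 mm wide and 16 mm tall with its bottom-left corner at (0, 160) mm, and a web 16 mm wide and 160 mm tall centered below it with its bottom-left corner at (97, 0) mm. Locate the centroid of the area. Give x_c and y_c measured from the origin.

x_c = 105.00 mm, y_c = 129.95 mm

web: A = 16 × 160 = 2560.00, centroid at (105.00, 80.00).
flange: A = 210 × 16 = 3360.00, centroid at (105.00, 168.00).
ΣA = 5920.00 mm², ΣAx_c = 621600.00 mm³, ΣAy_c = 769280.00 mm³.
x_c = 621600.00/5920.00 = 105.00 mm; y_c = 769280.00/5920.00 = 129.95 mm.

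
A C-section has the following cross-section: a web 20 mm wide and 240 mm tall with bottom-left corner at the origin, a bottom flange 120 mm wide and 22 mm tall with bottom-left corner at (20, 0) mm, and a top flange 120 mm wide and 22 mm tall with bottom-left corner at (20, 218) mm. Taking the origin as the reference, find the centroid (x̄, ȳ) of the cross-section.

Part | A | x̄ᵢ | ȳᵢ | A·x̄ᵢ | A·ȳᵢ
web | 4800.00 | 10.00 | 120.00 | 48000.00 | 576000.00
bottom flange | 2640.00 | 80.00 | 11.00 | 211200.00 | 29040.00
top flange | 2640.00 | 80.00 | 229.00 | 211200.00 | 604560.00
Σ | 10080.00 |  |  | 470400.00 | 1209600.00
x̄ = 470400.00 / 10080.00 = 46.67 mm
ȳ = 1209600.00 / 10080.00 = 120.00 mm

x̄ = 46.67 mm, ȳ = 120.00 mm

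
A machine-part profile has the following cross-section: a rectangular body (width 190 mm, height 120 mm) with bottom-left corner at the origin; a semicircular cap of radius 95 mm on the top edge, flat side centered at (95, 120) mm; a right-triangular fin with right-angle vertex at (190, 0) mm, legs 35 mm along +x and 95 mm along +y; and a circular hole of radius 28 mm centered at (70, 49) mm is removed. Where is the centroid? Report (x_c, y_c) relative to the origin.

x_c = 101.60 mm, y_c = 98.76 mm

rectangular body: A = 190 × 120 = 22800.00, centroid at (95.00, 60.00).
semicircular top: A = ½π·95² = 14176.44, centroid at (95.00, 160.32).
triangular fin: A = ½·35·95 = 1662.50, centroid at (201.67, 31.67).
hole: A = −π·28² = -2463.01, centroid at (70.00, 49.00).
ΣA = 36175.93 mm², ΣAx_c = 3675621.73 mm³, ΣAy_c = 3572714.17 mm³.
x_c = 3675621.73/36175.93 = 101.60 mm; y_c = 3572714.17/36175.93 = 98.76 mm.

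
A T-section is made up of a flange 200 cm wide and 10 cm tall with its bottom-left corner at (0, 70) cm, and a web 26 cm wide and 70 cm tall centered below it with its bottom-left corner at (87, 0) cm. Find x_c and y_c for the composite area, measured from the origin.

x_c = 100.00 cm, y_c = 55.94 cm

web: A = 26 × 70 = 1820.00, centroid at (100.00, 35.00).
flange: A = 200 × 10 = 2000.00, centroid at (100.00, 75.00).
ΣA = 3820.00 cm², ΣAx_c = 382000.00 cm³, ΣAy_c = 213700.00 cm³.
x_c = 382000.00/3820.00 = 100.00 cm; y_c = 213700.00/3820.00 = 55.94 cm.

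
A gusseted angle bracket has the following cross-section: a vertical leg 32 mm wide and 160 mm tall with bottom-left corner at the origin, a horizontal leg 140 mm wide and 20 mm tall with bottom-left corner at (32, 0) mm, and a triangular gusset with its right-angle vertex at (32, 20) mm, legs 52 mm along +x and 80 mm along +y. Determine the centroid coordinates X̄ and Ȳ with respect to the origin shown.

X̄ = 47.01 mm, Ȳ = 53.47 mm

Part | A | x̄ᵢ | ȳᵢ | A·x̄ᵢ | A·ȳᵢ
vertical leg | 5120.00 | 16.00 | 80.00 | 81920.00 | 409600.00
horizontal leg | 2800.00 | 102.00 | 10.00 | 285600.00 | 28000.00
gusset | 2080.00 | 49.33 | 46.67 | 102613.33 | 97066.67
Σ | 10000.00 |  |  | 470133.33 | 534666.67
X̄ = 470133.33 / 10000.00 = 47.01 mm
Ȳ = 534666.67 / 10000.00 = 53.47 mm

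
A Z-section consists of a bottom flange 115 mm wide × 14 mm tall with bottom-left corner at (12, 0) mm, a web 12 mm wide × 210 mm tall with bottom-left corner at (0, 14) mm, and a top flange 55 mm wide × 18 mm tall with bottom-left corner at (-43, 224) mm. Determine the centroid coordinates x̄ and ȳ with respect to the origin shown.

bottom flange: A = 115 × 14 = 1610.00, centroid at (69.50, 7.00).
web: A = 12 × 210 = 2520.00, centroid at (6.00, 119.00).
top flange: A = 55 × 18 = 990.00, centroid at (-15.50, 233.00).
ΣA = 5120.00 mm²
ΣAx̄ = (1610.00)(69.50) + (2520.00)(6.00) + (990.00)(-15.50) = 111670.00 mm³
ΣAȳ = (1610.00)(7.00) + (2520.00)(119.00) + (990.00)(233.00) = 541820.00 mm³
x̄ = 111670.00 / 5120.00 = 21.81 mm
ȳ = 541820.00 / 5120.00 = 105.82 mm

x̄ = 21.81 mm, ȳ = 105.82 mm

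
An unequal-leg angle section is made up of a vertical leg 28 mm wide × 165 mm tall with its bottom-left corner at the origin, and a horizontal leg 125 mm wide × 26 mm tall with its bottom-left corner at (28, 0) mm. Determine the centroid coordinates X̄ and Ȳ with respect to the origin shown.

X̄ = 45.59 mm, Ȳ = 53.80 mm

vertical leg: A = 28 × 165 = 4620.00, centroid at (14.00, 82.50).
horizontal leg: A = 125 × 26 = 3250.00, centroid at (90.50, 13.00).
ΣA = 7870.00 mm²
ΣAX̄ = (4620.00)(14.00) + (3250.00)(90.50) = 358805.00 mm³
ΣAȲ = (4620.00)(82.50) + (3250.00)(13.00) = 423400.00 mm³
X̄ = 358805.00 / 7870.00 = 45.59 mm
Ȳ = 423400.00 / 7870.00 = 53.80 mm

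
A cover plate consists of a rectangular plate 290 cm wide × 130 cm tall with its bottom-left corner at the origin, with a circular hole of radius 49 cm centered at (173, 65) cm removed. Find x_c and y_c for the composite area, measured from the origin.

Part | A | x̄ᵢ | ȳᵢ | A·x̄ᵢ | A·ȳᵢ
plate | 37700.00 | 145.00 | 65.00 | 5466500.00 | 2450500.00
hole | -7542.96 | 173.00 | 65.00 | -1304932.77 | -490292.66
Σ | 30157.04 |  |  | 4161567.23 | 1960207.34
x_c = 4161567.23 / 30157.04 = 138.00 cm
y_c = 1960207.34 / 30157.04 = 65.00 cm

x_c = 138.00 cm, y_c = 65.00 cm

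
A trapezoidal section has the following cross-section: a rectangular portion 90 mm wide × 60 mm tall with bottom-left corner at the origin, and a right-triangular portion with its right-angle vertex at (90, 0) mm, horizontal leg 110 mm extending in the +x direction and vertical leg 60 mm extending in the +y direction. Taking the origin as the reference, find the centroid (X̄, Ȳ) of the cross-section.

X̄ = 75.98 mm, Ȳ = 26.21 mm

Part | A | x̄ᵢ | ȳᵢ | A·x̄ᵢ | A·ȳᵢ
rectangular portion | 5400.00 | 45.00 | 30.00 | 243000.00 | 162000.00
triangular portion | 3300.00 | 126.67 | 20.00 | 418000.00 | 66000.00
Σ | 8700.00 |  |  | 661000.00 | 228000.00
X̄ = 661000.00 / 8700.00 = 75.98 mm
Ȳ = 228000.00 / 8700.00 = 26.21 mm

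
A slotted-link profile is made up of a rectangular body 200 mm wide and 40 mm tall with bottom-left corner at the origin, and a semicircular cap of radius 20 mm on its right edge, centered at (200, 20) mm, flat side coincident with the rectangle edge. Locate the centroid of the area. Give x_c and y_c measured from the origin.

x_c = 107.90 mm, y_c = 20.00 mm

Part | A | x̄ᵢ | ȳᵢ | A·x̄ᵢ | A·ȳᵢ
rectangular body | 8000.00 | 100.00 | 20.00 | 800000.00 | 160000.00
semicircular end | 628.32 | 208.49 | 20.00 | 130997.04 | 12566.37
Σ | 8628.32 |  |  | 930997.04 | 172566.37
x_c = 930997.04 / 8628.32 = 107.90 mm
y_c = 172566.37 / 8628.32 = 20.00 mm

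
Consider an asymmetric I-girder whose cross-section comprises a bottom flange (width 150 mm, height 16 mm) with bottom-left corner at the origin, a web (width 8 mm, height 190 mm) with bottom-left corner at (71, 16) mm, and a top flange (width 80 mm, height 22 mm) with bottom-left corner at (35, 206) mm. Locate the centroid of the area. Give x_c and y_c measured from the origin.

Part | A | x̄ᵢ | ȳᵢ | A·x̄ᵢ | A·ȳᵢ
bottom flange | 2400.00 | 75.00 | 8.00 | 180000.00 | 19200.00
web | 1520.00 | 75.00 | 111.00 | 114000.00 | 168720.00
top flange | 1760.00 | 75.00 | 217.00 | 132000.00 | 381920.00
Σ | 5680.00 |  |  | 426000.00 | 569840.00
x_c = 426000.00 / 5680.00 = 75.00 mm
y_c = 569840.00 / 5680.00 = 100.32 mm

x_c = 75.00 mm, y_c = 100.32 mm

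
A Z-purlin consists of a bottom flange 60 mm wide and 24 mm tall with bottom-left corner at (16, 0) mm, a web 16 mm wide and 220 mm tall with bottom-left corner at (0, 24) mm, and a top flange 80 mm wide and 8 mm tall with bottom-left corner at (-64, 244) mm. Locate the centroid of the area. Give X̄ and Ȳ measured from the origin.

X̄ = 14.11 mm, Ȳ = 115.66 mm

bottom flange: A = 60 × 24 = 1440.00, centroid at (46.00, 12.00).
web: A = 16 × 220 = 3520.00, centroid at (8.00, 134.00).
top flange: A = 80 × 8 = 640.00, centroid at (-24.00, 248.00).
ΣA = 5600.00 mm²
ΣAX̄ = (1440.00)(46.00) + (3520.00)(8.00) + (640.00)(-24.00) = 79040.00 mm³
ΣAȲ = (1440.00)(12.00) + (3520.00)(134.00) + (640.00)(248.00) = 647680.00 mm³
X̄ = 79040.00 / 5600.00 = 14.11 mm
Ȳ = 647680.00 / 5600.00 = 115.66 mm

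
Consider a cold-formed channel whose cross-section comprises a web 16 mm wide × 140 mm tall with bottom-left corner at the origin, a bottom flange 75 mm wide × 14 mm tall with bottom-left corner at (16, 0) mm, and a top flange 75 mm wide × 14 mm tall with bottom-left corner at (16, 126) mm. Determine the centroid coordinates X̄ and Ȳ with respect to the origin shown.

X̄ = 30.02 mm, Ȳ = 70.00 mm

web: A = 16 × 140 = 2240.00, centroid at (8.00, 70.00).
bottom flange: A = 75 × 14 = 1050.00, centroid at (53.50, 7.00).
top flange: A = 75 × 14 = 1050.00, centroid at (53.50, 133.00).
ΣA = 4340.00 mm², ΣAX̄ = 130270.00 mm³, ΣAȲ = 303800.00 mm³.
X̄ = 130270.00/4340.00 = 30.02 mm; Ȳ = 303800.00/4340.00 = 70.00 mm.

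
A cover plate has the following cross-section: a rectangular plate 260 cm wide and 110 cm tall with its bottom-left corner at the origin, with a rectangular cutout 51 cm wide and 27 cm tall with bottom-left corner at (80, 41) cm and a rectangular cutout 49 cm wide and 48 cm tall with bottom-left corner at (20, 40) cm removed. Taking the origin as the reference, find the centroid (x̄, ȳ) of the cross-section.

x̄ = 139.44 cm, ȳ = 54.18 cm

plate: A = 260 × 110 = 28600.00, centroid at (130.00, 55.00).
hole 1: A = −(51 × 27) = -1377.00, centroid at (105.50, 54.50).
hole 2: A = −(49 × 48) = -2352.00, centroid at (44.50, 64.00).
ΣA = 24871.00 cm², ΣAx̄ = 3468062.50 cm³, ΣAȳ = 1347425.50 cm³.
x̄ = 3468062.50/24871.00 = 139.44 cm; ȳ = 1347425.50/24871.00 = 54.18 cm.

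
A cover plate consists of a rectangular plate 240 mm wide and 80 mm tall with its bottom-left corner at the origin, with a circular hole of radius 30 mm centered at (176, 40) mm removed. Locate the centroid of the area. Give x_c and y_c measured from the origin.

x_c = 110.33 mm, y_c = 40.00 mm

Part | A | x̄ᵢ | ȳᵢ | A·x̄ᵢ | A·ȳᵢ
plate | 19200.00 | 120.00 | 40.00 | 2304000.00 | 768000.00
hole | -2827.43 | 176.00 | 40.00 | -497628.28 | -113097.34
Σ | 16372.57 |  |  | 1806371.72 | 654902.66
x_c = 1806371.72 / 16372.57 = 110.33 mm
y_c = 654902.66 / 16372.57 = 40.00 mm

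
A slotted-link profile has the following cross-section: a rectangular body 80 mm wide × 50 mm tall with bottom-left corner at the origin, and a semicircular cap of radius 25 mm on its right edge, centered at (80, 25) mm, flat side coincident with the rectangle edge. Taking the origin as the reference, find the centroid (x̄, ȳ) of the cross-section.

x̄ = 49.97 mm, ȳ = 25.00 mm

rectangular body: A = 80 × 50 = 4000.00, centroid at (40.00, 25.00).
semicircular end: A = ½π·25² = 981.75, centroid at (90.61, 25.00).
ΣA = 4981.75 mm², ΣAx̄ = 248956.48 mm³, ΣAȳ = 124543.69 mm³.
x̄ = 248956.48/4981.75 = 49.97 mm; ȳ = 124543.69/4981.75 = 25.00 mm.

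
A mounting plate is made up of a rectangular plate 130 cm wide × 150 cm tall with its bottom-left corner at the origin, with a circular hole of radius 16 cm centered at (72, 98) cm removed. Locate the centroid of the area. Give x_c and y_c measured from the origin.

x_c = 64.70 cm, y_c = 74.01 cm

plate: A = 130 × 150 = 19500.00, centroid at (65.00, 75.00).
hole: A = −π·16² = -804.25, centroid at (72.00, 98.00).
ΣA = 18695.75 cm², ΣAx_c = 1209594.16 cm³, ΣAy_c = 1383683.72 cm³.
x_c = 1209594.16/18695.75 = 64.70 cm; y_c = 1383683.72/18695.75 = 74.01 cm.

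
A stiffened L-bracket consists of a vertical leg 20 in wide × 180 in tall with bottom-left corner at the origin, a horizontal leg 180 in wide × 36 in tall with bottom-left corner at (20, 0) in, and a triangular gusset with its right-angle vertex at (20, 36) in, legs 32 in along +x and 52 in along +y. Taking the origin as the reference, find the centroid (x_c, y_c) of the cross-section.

Part | A | x̄ᵢ | ȳᵢ | A·x̄ᵢ | A·ȳᵢ
vertical leg | 3600.00 | 10.00 | 90.00 | 36000.00 | 324000.00
horizontal leg | 6480.00 | 110.00 | 18.00 | 712800.00 | 116640.00
gusset | 832.00 | 30.67 | 53.33 | 25514.67 | 44373.33
Σ | 10912.00 |  |  | 774314.67 | 485013.33
x_c = 774314.67 / 10912.00 = 70.96 in
y_c = 485013.33 / 10912.00 = 44.45 in

x_c = 70.96 in, y_c = 44.45 in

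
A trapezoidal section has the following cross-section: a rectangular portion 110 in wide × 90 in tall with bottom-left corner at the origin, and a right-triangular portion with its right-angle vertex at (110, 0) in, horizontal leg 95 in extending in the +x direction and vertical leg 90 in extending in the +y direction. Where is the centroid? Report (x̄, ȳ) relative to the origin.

rectangular portion: A = 110 × 90 = 9900.00, centroid at (55.00, 45.00).
triangular portion: A = ½·95·90 = 4275.00, centroid at (141.67, 30.00).
ΣA = 14175.00 in², ΣAx̄ = 1150125.00 in³, ΣAȳ = 573750.00 in³.
x̄ = 1150125.00/14175.00 = 81.14 in; ȳ = 573750.00/14175.00 = 40.48 in.

x̄ = 81.14 in, ȳ = 40.48 in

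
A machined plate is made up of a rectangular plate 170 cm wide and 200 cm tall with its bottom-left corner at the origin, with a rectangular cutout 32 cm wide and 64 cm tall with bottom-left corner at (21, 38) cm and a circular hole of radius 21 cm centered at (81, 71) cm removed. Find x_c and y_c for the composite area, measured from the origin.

Part | A | x̄ᵢ | ȳᵢ | A·x̄ᵢ | A·ȳᵢ
plate | 34000.00 | 85.00 | 100.00 | 2890000.00 | 3400000.00
hole 1 | -2048.00 | 37.00 | 70.00 | -75776.00 | -143360.00
hole 2 | -1385.44 | 81.00 | 71.00 | -112220.83 | -98366.41
Σ | 30566.56 |  |  | 2702003.17 | 3158273.59
x_c = 2702003.17 / 30566.56 = 88.40 cm
y_c = 3158273.59 / 30566.56 = 103.32 cm

x_c = 88.40 cm, y_c = 103.32 cm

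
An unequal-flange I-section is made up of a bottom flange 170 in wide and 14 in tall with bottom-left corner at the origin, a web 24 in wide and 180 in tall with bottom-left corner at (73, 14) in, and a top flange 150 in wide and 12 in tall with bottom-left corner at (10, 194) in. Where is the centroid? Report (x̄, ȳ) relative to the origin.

bottom flange: A = 170 × 14 = 2380.00, centroid at (85.00, 7.00).
web: A = 24 × 180 = 4320.00, centroid at (85.00, 104.00).
top flange: A = 150 × 12 = 1800.00, centroid at (85.00, 200.00).
ΣA = 8500.00 in²
ΣAx̄ = (2380.00)(85.00) + (4320.00)(85.00) + (1800.00)(85.00) = 722500.00 in³
ΣAȳ = (2380.00)(7.00) + (4320.00)(104.00) + (1800.00)(200.00) = 825940.00 in³
x̄ = 722500.00 / 8500.00 = 85.00 in
ȳ = 825940.00 / 8500.00 = 97.17 in

x̄ = 85.00 in, ȳ = 97.17 in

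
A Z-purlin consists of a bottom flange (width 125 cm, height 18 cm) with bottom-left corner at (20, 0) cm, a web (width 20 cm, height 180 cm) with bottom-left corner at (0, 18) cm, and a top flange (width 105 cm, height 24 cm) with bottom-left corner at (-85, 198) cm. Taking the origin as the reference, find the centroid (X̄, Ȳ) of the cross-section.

X̄ = 16.69 cm, Ȳ = 112.10 cm

bottom flange: A = 125 × 18 = 2250.00, centroid at (82.50, 9.00).
web: A = 20 × 180 = 3600.00, centroid at (10.00, 108.00).
top flange: A = 105 × 24 = 2520.00, centroid at (-32.50, 210.00).
ΣA = 8370.00 cm², ΣAX̄ = 139725.00 cm³, ΣAȲ = 938250.00 cm³.
X̄ = 139725.00/8370.00 = 16.69 cm; Ȳ = 938250.00/8370.00 = 112.10 cm.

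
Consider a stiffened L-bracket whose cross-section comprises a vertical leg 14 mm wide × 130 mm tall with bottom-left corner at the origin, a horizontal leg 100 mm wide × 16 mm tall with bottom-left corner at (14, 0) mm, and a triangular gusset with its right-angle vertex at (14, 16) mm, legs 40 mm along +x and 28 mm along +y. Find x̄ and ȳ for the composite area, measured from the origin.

vertical leg: A = 14 × 130 = 1820.00, centroid at (7.00, 65.00).
horizontal leg: A = 100 × 16 = 1600.00, centroid at (64.00, 8.00).
gusset: A = ½·40·28 = 560.00, centroid at (27.33, 25.33).
ΣA = 3980.00 mm², ΣAx̄ = 130446.67 mm³, ΣAȳ = 145286.67 mm³.
x̄ = 130446.67/3980.00 = 32.78 mm; ȳ = 145286.67/3980.00 = 36.50 mm.

x̄ = 32.78 mm, ȳ = 36.50 mm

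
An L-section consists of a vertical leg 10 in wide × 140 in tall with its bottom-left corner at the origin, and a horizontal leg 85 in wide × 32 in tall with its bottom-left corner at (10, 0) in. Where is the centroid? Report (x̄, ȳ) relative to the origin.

x̄ = 36.36 in, ȳ = 34.35 in

Part | A | x̄ᵢ | ȳᵢ | A·x̄ᵢ | A·ȳᵢ
vertical leg | 1400.00 | 5.00 | 70.00 | 7000.00 | 98000.00
horizontal leg | 2720.00 | 52.50 | 16.00 | 142800.00 | 43520.00
Σ | 4120.00 |  |  | 149800.00 | 141520.00
x̄ = 149800.00 / 4120.00 = 36.36 in
ȳ = 141520.00 / 4120.00 = 34.35 in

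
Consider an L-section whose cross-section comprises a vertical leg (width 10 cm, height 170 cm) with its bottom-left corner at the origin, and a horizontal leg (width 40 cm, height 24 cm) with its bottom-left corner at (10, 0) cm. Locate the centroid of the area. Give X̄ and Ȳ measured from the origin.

X̄ = 14.02 cm, Ȳ = 58.65 cm

Part | A | x̄ᵢ | ȳᵢ | A·x̄ᵢ | A·ȳᵢ
vertical leg | 1700.00 | 5.00 | 85.00 | 8500.00 | 144500.00
horizontal leg | 960.00 | 30.00 | 12.00 | 28800.00 | 11520.00
Σ | 2660.00 |  |  | 37300.00 | 156020.00
X̄ = 37300.00 / 2660.00 = 14.02 cm
Ȳ = 156020.00 / 2660.00 = 58.65 cm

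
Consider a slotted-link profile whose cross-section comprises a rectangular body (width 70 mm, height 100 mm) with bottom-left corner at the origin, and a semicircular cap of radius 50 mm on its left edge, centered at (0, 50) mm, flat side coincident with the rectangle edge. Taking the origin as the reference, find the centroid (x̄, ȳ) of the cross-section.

rectangular body: A = 70 × 100 = 7000.00, centroid at (35.00, 50.00).
semicircular end: A = ½π·50² = 3926.99, centroid at (-21.22, 50.00).
ΣA = 10926.99 mm²
ΣAx̄ = (7000.00)(35.00) + (3926.99)(-21.22) = 161666.67 mm³
ΣAȳ = (7000.00)(50.00) + (3926.99)(50.00) = 546349.54 mm³
x̄ = 161666.67 / 10926.99 = 14.80 mm
ȳ = 546349.54 / 10926.99 = 50.00 mm

x̄ = 14.80 mm, ȳ = 50.00 mm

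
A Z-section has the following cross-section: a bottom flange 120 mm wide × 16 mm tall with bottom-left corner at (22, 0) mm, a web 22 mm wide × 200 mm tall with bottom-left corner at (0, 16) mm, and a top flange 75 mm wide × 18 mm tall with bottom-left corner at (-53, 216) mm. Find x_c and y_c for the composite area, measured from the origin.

Part | A | x̄ᵢ | ȳᵢ | A·x̄ᵢ | A·ȳᵢ
bottom flange | 1920.00 | 82.00 | 8.00 | 157440.00 | 15360.00
web | 4400.00 | 11.00 | 116.00 | 48400.00 | 510400.00
top flange | 1350.00 | -15.50 | 225.00 | -20925.00 | 303750.00
Σ | 7670.00 |  |  | 184915.00 | 829510.00
x_c = 184915.00 / 7670.00 = 24.11 mm
y_c = 829510.00 / 7670.00 = 108.15 mm

x_c = 24.11 mm, y_c = 108.15 mm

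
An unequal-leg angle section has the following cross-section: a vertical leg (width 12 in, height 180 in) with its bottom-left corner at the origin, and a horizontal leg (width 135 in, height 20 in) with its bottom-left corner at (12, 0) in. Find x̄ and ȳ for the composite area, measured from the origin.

vertical leg: A = 12 × 180 = 2160.00, centroid at (6.00, 90.00).
horizontal leg: A = 135 × 20 = 2700.00, centroid at (79.50, 10.00).
ΣA = 4860.00 in²
ΣAx̄ = (2160.00)(6.00) + (2700.00)(79.50) = 227610.00 in³
ΣAȳ = (2160.00)(90.00) + (2700.00)(10.00) = 221400.00 in³
x̄ = 227610.00 / 4860.00 = 46.83 in
ȳ = 221400.00 / 4860.00 = 45.56 in

x̄ = 46.83 in, ȳ = 45.56 in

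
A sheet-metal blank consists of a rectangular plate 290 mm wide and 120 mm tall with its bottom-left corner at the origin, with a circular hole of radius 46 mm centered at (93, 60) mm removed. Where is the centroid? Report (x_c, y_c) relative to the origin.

x_c = 157.28 mm, y_c = 60.00 mm

plate: A = 290 × 120 = 34800.00, centroid at (145.00, 60.00).
hole: A = −π·46² = -6647.61, centroid at (93.00, 60.00).
ΣA = 28152.39 mm²
ΣAx_c = (34800.00)(145.00) + (-6647.61)(93.00) = 4427772.26 mm³
ΣAy_c = (34800.00)(60.00) + (-6647.61)(60.00) = 1689143.40 mm³
x_c = 4427772.26 / 28152.39 = 157.28 mm
y_c = 1689143.40 / 28152.39 = 60.00 mm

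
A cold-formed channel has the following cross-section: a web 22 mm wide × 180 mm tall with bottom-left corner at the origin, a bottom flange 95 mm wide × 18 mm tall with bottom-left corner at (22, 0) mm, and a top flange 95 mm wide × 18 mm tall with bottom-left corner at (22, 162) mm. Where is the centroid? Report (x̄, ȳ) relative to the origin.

x̄ = 38.11 mm, ȳ = 90.00 mm

web: A = 22 × 180 = 3960.00, centroid at (11.00, 90.00).
bottom flange: A = 95 × 18 = 1710.00, centroid at (69.50, 9.00).
top flange: A = 95 × 18 = 1710.00, centroid at (69.50, 171.00).
ΣA = 7380.00 mm²
ΣAx̄ = (3960.00)(11.00) + (1710.00)(69.50) + (1710.00)(69.50) = 281250.00 mm³
ΣAȳ = (3960.00)(90.00) + (1710.00)(9.00) + (1710.00)(171.00) = 664200.00 mm³
x̄ = 281250.00 / 7380.00 = 38.11 mm
ȳ = 664200.00 / 7380.00 = 90.00 mm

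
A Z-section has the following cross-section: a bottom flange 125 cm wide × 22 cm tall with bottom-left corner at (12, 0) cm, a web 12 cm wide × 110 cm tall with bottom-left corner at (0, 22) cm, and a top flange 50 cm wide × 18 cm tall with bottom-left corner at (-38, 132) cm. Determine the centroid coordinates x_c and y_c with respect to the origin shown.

bottom flange: A = 125 × 22 = 2750.00, centroid at (74.50, 11.00).
web: A = 12 × 110 = 1320.00, centroid at (6.00, 77.00).
top flange: A = 50 × 18 = 900.00, centroid at (-13.00, 141.00).
ΣA = 4970.00 cm²
ΣAx_c = (2750.00)(74.50) + (1320.00)(6.00) + (900.00)(-13.00) = 201095.00 cm³
ΣAy_c = (2750.00)(11.00) + (1320.00)(77.00) + (900.00)(141.00) = 258790.00 cm³
x_c = 201095.00 / 4970.00 = 40.46 cm
y_c = 258790.00 / 4970.00 = 52.07 cm

x_c = 40.46 cm, y_c = 52.07 cm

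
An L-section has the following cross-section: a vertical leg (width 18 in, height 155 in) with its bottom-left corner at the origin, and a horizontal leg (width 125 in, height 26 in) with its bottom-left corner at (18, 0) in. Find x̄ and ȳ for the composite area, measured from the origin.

Part | A | x̄ᵢ | ȳᵢ | A·x̄ᵢ | A·ȳᵢ
vertical leg | 2790.00 | 9.00 | 77.50 | 25110.00 | 216225.00
horizontal leg | 3250.00 | 80.50 | 13.00 | 261625.00 | 42250.00
Σ | 6040.00 |  |  | 286735.00 | 258475.00
x̄ = 286735.00 / 6040.00 = 47.47 in
ȳ = 258475.00 / 6040.00 = 42.79 in

x̄ = 47.47 in, ȳ = 42.79 in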